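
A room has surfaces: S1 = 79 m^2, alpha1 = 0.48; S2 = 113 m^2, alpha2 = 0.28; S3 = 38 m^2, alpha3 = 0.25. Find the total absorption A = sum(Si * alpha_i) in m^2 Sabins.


79 * 0.48 = 37.92
113 * 0.28 = 31.64
38 * 0.25 = 9.5
A_total = 37.92 + 31.64 + 9.5 = 79.06 m^2


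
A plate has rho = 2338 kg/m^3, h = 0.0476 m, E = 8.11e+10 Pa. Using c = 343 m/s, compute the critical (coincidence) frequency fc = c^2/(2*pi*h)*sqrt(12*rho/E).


12*rho/E = 12*2338/8.11e+10 = 3.45943e-07
sqrt(12*rho/E) = sqrt(3.45943e-07) = 0.000588169
c^2/(2*pi*h) = 343^2/(2*pi*0.0476) = 393370
fc = 393370 * 0.000588169 = 231.37 Hz


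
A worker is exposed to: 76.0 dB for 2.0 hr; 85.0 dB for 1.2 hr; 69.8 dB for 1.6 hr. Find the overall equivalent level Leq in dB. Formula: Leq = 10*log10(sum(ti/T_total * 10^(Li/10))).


T_total = 2.0 + 1.2 + 1.6 = 4.8 hr
(2.0/4.8) * 10^(76.0/10) = 1.65878e+07
(1.2/4.8) * 10^(85.0/10) = 7.90569e+07
(1.6/4.8) * 10^(69.8/10) = 3.18331e+06
Sum = 1.65878e+07 + 7.90569e+07 + 3.18331e+06 = 9.8828e+07
Leq = 10*log10(9.8828e+07) = 79.949 dB


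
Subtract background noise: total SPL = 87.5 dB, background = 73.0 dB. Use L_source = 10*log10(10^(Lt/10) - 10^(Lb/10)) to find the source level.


10^(87.5/10) = 5.62341e+08
10^(73.0/10) = 1.99526e+07
Difference = 5.62341e+08 - 1.99526e+07 = 5.42388e+08
L_source = 10*log10(5.42388e+08) = 87.343 dB


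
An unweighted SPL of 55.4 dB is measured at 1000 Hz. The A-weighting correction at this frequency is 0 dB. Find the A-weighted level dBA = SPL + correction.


A-weighting table: 1000 Hz -> 0 dB correction
SPL_A = SPL + correction = 55.4 + (0) = 55.4 dBA


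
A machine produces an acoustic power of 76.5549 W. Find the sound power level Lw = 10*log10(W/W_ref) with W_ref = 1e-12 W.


W / W_ref = 76.5549 / 1e-12 = 7.65549e+13
Lw = 10 * log10(7.65549e+13) = 138.84 dB


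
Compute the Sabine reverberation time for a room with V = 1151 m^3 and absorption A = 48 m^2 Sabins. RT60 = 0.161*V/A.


RT60 = 0.161 * 1151 / 48 = 3.8606 s


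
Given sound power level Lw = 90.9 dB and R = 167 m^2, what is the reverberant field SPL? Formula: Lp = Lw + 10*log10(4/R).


4/R = 4/167 = 0.0239521
Lp = 90.9 + 10*log10(0.0239521) = 74.693 dB


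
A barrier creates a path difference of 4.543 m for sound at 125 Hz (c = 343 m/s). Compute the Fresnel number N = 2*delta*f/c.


N = 2*delta*f/c = 2*delta/lambda, where lambda = c/f
lambda = 343 / 125 = 2.744 m
N = 2 * 4.543 / 2.744 = 3.3112


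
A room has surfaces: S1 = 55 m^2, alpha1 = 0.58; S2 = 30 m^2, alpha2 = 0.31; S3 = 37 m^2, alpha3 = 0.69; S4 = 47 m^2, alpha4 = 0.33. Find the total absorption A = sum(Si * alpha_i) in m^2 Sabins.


55 * 0.58 = 31.9
30 * 0.31 = 9.3
37 * 0.69 = 25.53
47 * 0.33 = 15.51
A_total = 31.9 + 9.3 + 25.53 + 15.51 = 82.24 m^2


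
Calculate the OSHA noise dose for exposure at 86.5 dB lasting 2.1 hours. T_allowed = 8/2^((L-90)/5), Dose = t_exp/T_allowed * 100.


T_allowed = 8 / 2^((86.5 - 90)/5) = 12.996 hr
Dose = 2.1 / 12.996 * 100 = 16.159 %


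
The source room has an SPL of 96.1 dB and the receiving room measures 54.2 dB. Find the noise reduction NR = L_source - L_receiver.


NR = L_source - L_receiver (difference between source and receiving room levels)
NR = 96.1 - 54.2 = 41.9 dB


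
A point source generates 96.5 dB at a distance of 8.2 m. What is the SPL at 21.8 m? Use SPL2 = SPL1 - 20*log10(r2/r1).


r2/r1 = 21.8/8.2 = 2.65854
Correction = 20*log10(2.65854) = 8.49286 dB
SPL2 = 96.5 - 8.49286 = 88.007 dB


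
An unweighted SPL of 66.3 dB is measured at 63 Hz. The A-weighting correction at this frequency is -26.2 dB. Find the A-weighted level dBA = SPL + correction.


A-weighting table: 63 Hz -> -26.2 dB correction
SPL_A = SPL + correction = 66.3 + (-26.2) = 40.1 dBA


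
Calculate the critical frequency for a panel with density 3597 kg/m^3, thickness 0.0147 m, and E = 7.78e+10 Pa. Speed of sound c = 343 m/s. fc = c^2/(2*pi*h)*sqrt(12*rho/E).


12*rho/E = 12*3597/7.78e+10 = 5.54807e-07
sqrt(12*rho/E) = sqrt(5.54807e-07) = 0.000744854
c^2/(2*pi*h) = 343^2/(2*pi*0.0147) = 1.27377e+06
fc = 1.27377e+06 * 0.000744854 = 948.77 Hz


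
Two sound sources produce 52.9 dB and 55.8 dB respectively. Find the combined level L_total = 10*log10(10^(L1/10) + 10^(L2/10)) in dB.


10^(52.9/10) = 194984
10^(55.8/10) = 380189
Sum = 194984 + 380189 = 575173
L_total = 10*log10(575173) = 57.598 dB


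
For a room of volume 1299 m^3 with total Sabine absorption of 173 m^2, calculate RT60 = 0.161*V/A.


RT60 = 0.161 * 1299 / 173 = 1.2089 s


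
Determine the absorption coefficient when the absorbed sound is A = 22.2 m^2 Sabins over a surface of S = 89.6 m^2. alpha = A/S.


Absorption coefficient = absorbed power / incident power
alpha = A / S = 22.2 / 89.6 = 0.24777


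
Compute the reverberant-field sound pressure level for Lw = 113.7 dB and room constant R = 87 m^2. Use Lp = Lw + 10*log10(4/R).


4/R = 4/87 = 0.045977
Lp = 113.7 + 10*log10(0.045977) = 100.33 dB


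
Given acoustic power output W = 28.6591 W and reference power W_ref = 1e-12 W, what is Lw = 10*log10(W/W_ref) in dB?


W / W_ref = 28.6591 / 1e-12 = 2.86591e+13
Lw = 10 * log10(2.86591e+13) = 134.57 dB


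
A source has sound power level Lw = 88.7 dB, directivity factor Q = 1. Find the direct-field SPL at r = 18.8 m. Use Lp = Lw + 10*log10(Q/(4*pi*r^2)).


4*pi*r^2 = 4*pi*18.8^2 = 4441.46 m^2
Q / (4*pi*r^2) = 1 / 4441.46 = 0.000225151
Lp = 88.7 + 10*log10(0.000225151) = 52.225 dB


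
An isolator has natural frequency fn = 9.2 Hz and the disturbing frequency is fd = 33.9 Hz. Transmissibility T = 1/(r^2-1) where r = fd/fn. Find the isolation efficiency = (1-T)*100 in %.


r = 33.9 / 9.2 = 3.68478
r^2 - 1 = 3.68478^2 - 1 = 12.5776
T = 1/12.5776 = 0.0795064
Efficiency = (1 - 0.0795064)*100 = 92.049 %


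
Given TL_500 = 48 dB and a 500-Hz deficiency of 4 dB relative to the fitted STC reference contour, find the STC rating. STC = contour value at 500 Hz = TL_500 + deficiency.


By ASTM E413, STC = value of the fitted reference contour at 500 Hz.
Contour value at 500 Hz = TL_500 + deficiency = 48 + 4 = 52
STC = 52


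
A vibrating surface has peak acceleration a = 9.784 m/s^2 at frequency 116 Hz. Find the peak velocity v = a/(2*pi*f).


omega = 2*pi*f = 2*pi*116 = 728.849 rad/s
v = a / omega = 9.784 / 728.849 = 0.013424 m/s


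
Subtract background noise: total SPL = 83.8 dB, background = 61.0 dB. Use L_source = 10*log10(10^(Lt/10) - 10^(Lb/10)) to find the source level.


10^(83.8/10) = 2.39883e+08
10^(61.0/10) = 1.25893e+06
Difference = 2.39883e+08 - 1.25893e+06 = 2.38624e+08
L_source = 10*log10(2.38624e+08) = 83.777 dB


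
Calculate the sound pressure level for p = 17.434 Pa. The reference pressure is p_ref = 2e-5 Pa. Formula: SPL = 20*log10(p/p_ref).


p / p_ref = 17.434 / 2e-5 = 871700
SPL = 20 * log10(871700) = 118.81 dB


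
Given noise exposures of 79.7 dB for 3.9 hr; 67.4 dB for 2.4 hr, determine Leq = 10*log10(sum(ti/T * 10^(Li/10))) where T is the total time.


T_total = 3.9 + 2.4 = 6.3 hr
(3.9/6.3) * 10^(79.7/10) = 5.77729e+07
(2.4/6.3) * 10^(67.4/10) = 2.09349e+06
Sum = 5.77729e+07 + 2.09349e+06 = 5.98664e+07
Leq = 10*log10(5.98664e+07) = 77.772 dB


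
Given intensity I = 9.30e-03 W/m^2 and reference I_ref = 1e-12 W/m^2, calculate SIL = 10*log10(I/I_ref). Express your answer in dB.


I / I_ref = 9.30e-03 / 1e-12 = 9.3e+09
SIL = 10 * log10(9.3e+09) = 99.685 dB


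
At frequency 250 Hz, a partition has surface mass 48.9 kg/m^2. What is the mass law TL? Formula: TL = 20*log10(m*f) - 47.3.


m * f = 48.9 * 250 = 12225
20*log10(12225) = 81.745 dB
TL = 81.745 - 47.3 = 34.445 dB


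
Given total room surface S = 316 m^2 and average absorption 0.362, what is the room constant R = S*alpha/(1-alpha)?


R = 316 * 0.362 / (1 - 0.362) = 179.3 m^2


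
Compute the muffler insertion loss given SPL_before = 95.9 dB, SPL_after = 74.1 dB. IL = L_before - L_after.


Insertion loss = SPL without muffler - SPL with muffler
IL = 95.9 - 74.1 = 21.8 dB


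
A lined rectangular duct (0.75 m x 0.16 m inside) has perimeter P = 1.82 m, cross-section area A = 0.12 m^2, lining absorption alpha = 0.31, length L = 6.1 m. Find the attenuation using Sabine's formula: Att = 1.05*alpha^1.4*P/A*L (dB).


alpha^1.4 = 0.31^1.4 = 0.194047
Attenuation rate = 1.05 * alpha^1.4 * P / A
= 1.05 * 0.194047 * 1.82 / 0.12 = 3.0902 dB/m
Total Att = 3.0902 * 6.1 = 18.85 dB


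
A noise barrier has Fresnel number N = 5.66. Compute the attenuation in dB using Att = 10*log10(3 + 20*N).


3 + 20*N = 3 + 20*5.66 = 116.2
Att = 10*log10(116.2) = 20.652 dB


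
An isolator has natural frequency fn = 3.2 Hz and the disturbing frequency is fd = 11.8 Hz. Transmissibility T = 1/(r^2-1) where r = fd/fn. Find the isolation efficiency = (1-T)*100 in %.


r = 11.8 / 3.2 = 3.6875
r^2 - 1 = 3.6875^2 - 1 = 12.5977
T = 1/12.5977 = 0.0793796
Efficiency = (1 - 0.0793796)*100 = 92.062 %


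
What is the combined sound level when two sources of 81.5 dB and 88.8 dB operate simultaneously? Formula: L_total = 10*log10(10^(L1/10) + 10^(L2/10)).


10^(81.5/10) = 1.41254e+08
10^(88.8/10) = 7.58578e+08
Sum = 1.41254e+08 + 7.58578e+08 = 8.99832e+08
L_total = 10*log10(8.99832e+08) = 89.542 dB


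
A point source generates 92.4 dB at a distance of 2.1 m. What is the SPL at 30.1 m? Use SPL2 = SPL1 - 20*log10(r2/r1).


r2/r1 = 30.1/2.1 = 14.3333
Correction = 20*log10(14.3333) = 23.1269 dB
SPL2 = 92.4 - 23.1269 = 69.273 dB


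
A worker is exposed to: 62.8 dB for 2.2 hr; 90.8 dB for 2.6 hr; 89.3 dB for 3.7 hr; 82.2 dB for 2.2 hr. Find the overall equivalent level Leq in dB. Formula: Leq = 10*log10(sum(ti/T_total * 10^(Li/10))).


T_total = 2.2 + 2.6 + 3.7 + 2.2 = 10.7 hr
(2.2/10.7) * 10^(62.8/10) = 391777
(2.6/10.7) * 10^(90.8/10) = 2.92139e+08
(3.7/10.7) * 10^(89.3/10) = 2.94319e+08
(2.2/10.7) * 10^(82.2/10) = 3.41223e+07
Sum = 391777 + 2.92139e+08 + 2.94319e+08 + 3.41223e+07 = 6.20972e+08
Leq = 10*log10(6.20972e+08) = 87.931 dB


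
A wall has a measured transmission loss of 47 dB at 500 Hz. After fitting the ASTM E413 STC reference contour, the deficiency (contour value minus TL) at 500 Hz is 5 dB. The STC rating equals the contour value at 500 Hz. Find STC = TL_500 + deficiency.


By ASTM E413, STC = value of the fitted reference contour at 500 Hz.
Contour value at 500 Hz = TL_500 + deficiency = 47 + 5 = 52
STC = 52


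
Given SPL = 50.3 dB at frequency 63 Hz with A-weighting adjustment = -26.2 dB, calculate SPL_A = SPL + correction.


A-weighting table: 63 Hz -> -26.2 dB correction
SPL_A = SPL + correction = 50.3 + (-26.2) = 24.1 dBA


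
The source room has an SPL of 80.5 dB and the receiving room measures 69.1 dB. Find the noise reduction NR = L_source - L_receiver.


NR = L_source - L_receiver (difference between source and receiving room levels)
NR = 80.5 - 69.1 = 11.4 dB


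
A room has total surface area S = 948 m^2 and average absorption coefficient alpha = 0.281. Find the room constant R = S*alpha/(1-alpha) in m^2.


R = 948 * 0.281 / (1 - 0.281) = 370.5 m^2


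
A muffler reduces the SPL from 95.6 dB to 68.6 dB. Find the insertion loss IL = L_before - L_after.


Insertion loss = SPL without muffler - SPL with muffler
IL = 95.6 - 68.6 = 27 dB


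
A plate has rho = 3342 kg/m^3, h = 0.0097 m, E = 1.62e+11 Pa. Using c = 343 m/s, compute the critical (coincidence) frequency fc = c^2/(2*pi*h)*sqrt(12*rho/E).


12*rho/E = 12*3342/1.62e+11 = 2.47556e-07
sqrt(12*rho/E) = sqrt(2.47556e-07) = 0.00049755
c^2/(2*pi*h) = 343^2/(2*pi*0.0097) = 1.93035e+06
fc = 1.93035e+06 * 0.00049755 = 960.45 Hz


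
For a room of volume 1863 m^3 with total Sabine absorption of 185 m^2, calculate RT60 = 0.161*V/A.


RT60 = 0.161 * 1863 / 185 = 1.6213 s


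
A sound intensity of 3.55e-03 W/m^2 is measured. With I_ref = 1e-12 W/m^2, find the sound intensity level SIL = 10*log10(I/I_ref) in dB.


I / I_ref = 3.55e-03 / 1e-12 = 3.55e+09
SIL = 10 * log10(3.55e+09) = 95.502 dB


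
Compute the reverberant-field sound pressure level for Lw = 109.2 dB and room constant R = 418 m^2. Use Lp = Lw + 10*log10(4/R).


4/R = 4/418 = 0.00956938
Lp = 109.2 + 10*log10(0.00956938) = 89.009 dB


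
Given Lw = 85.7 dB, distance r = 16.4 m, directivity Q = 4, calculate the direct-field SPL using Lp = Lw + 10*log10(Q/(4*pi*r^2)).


4*pi*r^2 = 4*pi*16.4^2 = 3379.85 m^2
Q / (4*pi*r^2) = 4 / 3379.85 = 0.00118348
Lp = 85.7 + 10*log10(0.00118348) = 56.432 dB


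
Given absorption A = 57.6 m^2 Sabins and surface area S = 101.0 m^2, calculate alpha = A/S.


Absorption coefficient = absorbed power / incident power
alpha = A / S = 57.6 / 101.0 = 0.5703


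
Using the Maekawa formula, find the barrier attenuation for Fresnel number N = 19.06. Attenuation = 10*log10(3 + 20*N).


3 + 20*N = 3 + 20*19.06 = 384.2
Att = 10*log10(384.2) = 25.846 dB


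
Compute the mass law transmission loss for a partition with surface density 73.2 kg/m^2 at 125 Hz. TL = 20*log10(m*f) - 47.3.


m * f = 73.2 * 125 = 9150
20*log10(9150) = 79.2284 dB
TL = 79.2284 - 47.3 = 31.928 dB


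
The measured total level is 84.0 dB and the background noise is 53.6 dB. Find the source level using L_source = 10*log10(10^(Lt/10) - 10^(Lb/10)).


10^(84.0/10) = 2.51189e+08
10^(53.6/10) = 229087
Difference = 2.51189e+08 - 229087 = 2.5096e+08
L_source = 10*log10(2.5096e+08) = 83.996 dB


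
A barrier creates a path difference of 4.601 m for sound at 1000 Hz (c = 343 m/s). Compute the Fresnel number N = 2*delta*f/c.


N = 2*delta*f/c = 2*delta/lambda, where lambda = c/f
lambda = 343 / 1000 = 0.343 m
N = 2 * 4.601 / 0.343 = 26.828


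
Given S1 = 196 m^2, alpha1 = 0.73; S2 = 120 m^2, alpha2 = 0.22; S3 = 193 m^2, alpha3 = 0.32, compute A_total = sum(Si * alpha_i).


196 * 0.73 = 143.08
120 * 0.22 = 26.4
193 * 0.32 = 61.76
A_total = 143.08 + 26.4 + 61.76 = 231.24 m^2


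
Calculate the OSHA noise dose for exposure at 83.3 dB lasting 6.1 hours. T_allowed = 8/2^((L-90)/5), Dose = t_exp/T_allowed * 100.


T_allowed = 8 / 2^((83.3 - 90)/5) = 20.2521 hr
Dose = 6.1 / 20.2521 * 100 = 30.12 %


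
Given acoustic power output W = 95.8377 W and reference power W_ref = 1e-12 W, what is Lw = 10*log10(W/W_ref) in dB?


W / W_ref = 95.8377 / 1e-12 = 9.58377e+13
Lw = 10 * log10(9.58377e+13) = 139.82 dB


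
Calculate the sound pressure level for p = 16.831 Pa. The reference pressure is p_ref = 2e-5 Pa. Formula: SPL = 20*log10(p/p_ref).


p / p_ref = 16.831 / 2e-5 = 841550
SPL = 20 * log10(841550) = 118.5 dB


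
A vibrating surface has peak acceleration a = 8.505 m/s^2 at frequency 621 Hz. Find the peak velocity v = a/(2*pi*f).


omega = 2*pi*f = 2*pi*621 = 3901.86 rad/s
v = a / omega = 8.505 / 3901.86 = 0.0021797 m/s


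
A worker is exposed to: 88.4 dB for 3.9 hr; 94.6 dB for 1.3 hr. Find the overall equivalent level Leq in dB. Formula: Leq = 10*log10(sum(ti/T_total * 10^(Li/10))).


T_total = 3.9 + 1.3 = 5.2 hr
(3.9/5.2) * 10^(88.4/10) = 5.18873e+08
(1.3/5.2) * 10^(94.6/10) = 7.21008e+08
Sum = 5.18873e+08 + 7.21008e+08 = 1.23988e+09
Leq = 10*log10(1.23988e+09) = 90.934 dB


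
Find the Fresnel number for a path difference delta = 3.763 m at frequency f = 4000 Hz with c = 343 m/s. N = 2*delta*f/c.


N = 2*delta*f/c = 2*delta/lambda, where lambda = c/f
lambda = 343 / 4000 = 0.08575 m
N = 2 * 3.763 / 0.08575 = 87.767


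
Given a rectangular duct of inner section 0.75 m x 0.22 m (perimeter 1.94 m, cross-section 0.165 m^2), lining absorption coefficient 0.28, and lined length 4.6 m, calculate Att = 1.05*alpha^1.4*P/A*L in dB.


alpha^1.4 = 0.28^1.4 = 0.168276
Attenuation rate = 1.05 * alpha^1.4 * P / A
= 1.05 * 0.168276 * 1.94 / 0.165 = 2.07744 dB/m
Total Att = 2.07744 * 4.6 = 9.5562 dB


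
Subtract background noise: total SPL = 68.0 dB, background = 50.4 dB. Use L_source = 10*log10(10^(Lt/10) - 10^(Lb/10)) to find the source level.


10^(68.0/10) = 6.30957e+06
10^(50.4/10) = 109648
Difference = 6.30957e+06 - 109648 = 6.19992e+06
L_source = 10*log10(6.19992e+06) = 67.924 dB


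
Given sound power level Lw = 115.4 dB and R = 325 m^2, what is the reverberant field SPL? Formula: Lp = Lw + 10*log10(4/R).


4/R = 4/325 = 0.0123077
Lp = 115.4 + 10*log10(0.0123077) = 96.302 dB


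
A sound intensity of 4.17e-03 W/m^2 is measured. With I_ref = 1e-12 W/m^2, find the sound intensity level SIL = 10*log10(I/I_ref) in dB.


I / I_ref = 4.17e-03 / 1e-12 = 4.17e+09
SIL = 10 * log10(4.17e+09) = 96.201 dB


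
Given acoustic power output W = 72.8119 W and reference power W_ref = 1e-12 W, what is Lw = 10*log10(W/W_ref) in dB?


W / W_ref = 72.8119 / 1e-12 = 7.28119e+13
Lw = 10 * log10(7.28119e+13) = 138.62 dB


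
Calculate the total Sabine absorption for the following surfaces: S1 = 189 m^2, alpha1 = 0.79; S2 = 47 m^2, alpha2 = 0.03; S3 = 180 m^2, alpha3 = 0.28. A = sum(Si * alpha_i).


189 * 0.79 = 149.31
47 * 0.03 = 1.41
180 * 0.28 = 50.4
A_total = 149.31 + 1.41 + 50.4 = 201.12 m^2


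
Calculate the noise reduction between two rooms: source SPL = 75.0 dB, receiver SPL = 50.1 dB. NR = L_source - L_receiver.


NR = L_source - L_receiver (difference between source and receiving room levels)
NR = 75.0 - 50.1 = 24.9 dB


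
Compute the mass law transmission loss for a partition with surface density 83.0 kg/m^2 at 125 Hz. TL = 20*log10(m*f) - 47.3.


m * f = 83.0 * 125 = 10375
20*log10(10375) = 80.3198 dB
TL = 80.3198 - 47.3 = 33.02 dB


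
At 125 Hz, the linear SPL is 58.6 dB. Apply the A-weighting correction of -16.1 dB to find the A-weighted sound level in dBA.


A-weighting table: 125 Hz -> -16.1 dB correction
SPL_A = SPL + correction = 58.6 + (-16.1) = 42.5 dBA


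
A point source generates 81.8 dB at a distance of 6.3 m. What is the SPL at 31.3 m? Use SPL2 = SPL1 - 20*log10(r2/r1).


r2/r1 = 31.3/6.3 = 4.96825
Correction = 20*log10(4.96825) = 13.9241 dB
SPL2 = 81.8 - 13.9241 = 67.876 dB


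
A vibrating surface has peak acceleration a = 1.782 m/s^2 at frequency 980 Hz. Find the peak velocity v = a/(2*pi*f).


omega = 2*pi*f = 2*pi*980 = 6157.52 rad/s
v = a / omega = 1.782 / 6157.52 = 0.0002894 m/s


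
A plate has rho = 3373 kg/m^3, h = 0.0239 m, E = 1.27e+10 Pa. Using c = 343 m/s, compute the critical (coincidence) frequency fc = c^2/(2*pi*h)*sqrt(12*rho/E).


12*rho/E = 12*3373/1.27e+10 = 3.18709e-06
sqrt(12*rho/E) = sqrt(3.18709e-06) = 0.00178524
c^2/(2*pi*h) = 343^2/(2*pi*0.0239) = 783449
fc = 783449 * 0.00178524 = 1398.6 Hz


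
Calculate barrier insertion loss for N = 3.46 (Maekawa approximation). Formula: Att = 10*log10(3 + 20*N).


3 + 20*N = 3 + 20*3.46 = 72.2
Att = 10*log10(72.2) = 18.585 dB


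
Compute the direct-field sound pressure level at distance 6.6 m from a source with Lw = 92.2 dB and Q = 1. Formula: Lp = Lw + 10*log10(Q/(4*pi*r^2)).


4*pi*r^2 = 4*pi*6.6^2 = 547.391 m^2
Q / (4*pi*r^2) = 1 / 547.391 = 0.00182685
Lp = 92.2 + 10*log10(0.00182685) = 64.817 dB


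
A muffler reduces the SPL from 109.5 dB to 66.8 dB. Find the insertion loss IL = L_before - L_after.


Insertion loss = SPL without muffler - SPL with muffler
IL = 109.5 - 66.8 = 42.7 dB


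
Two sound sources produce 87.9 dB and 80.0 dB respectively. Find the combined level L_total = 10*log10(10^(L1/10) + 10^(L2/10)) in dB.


10^(87.9/10) = 6.16595e+08
10^(80.0/10) = 1e+08
Sum = 6.16595e+08 + 1e+08 = 7.16595e+08
L_total = 10*log10(7.16595e+08) = 88.553 dB


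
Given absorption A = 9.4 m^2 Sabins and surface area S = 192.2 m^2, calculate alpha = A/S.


Absorption coefficient = absorbed power / incident power
alpha = A / S = 9.4 / 192.2 = 0.048907


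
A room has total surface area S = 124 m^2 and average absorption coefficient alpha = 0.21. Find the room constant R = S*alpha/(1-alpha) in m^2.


R = 124 * 0.21 / (1 - 0.21) = 32.962 m^2


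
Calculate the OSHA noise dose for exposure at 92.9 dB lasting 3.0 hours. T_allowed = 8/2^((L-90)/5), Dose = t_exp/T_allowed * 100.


T_allowed = 8 / 2^((92.9 - 90)/5) = 5.35171 hr
Dose = 3.0 / 5.35171 * 100 = 56.057 %


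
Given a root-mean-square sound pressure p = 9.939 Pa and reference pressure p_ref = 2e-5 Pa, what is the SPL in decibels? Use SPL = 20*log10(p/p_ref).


p / p_ref = 9.939 / 2e-5 = 496950
SPL = 20 * log10(496950) = 113.93 dB


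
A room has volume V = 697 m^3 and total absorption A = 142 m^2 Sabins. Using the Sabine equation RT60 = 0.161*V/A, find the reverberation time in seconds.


RT60 = 0.161 * 697 / 142 = 0.79026 s


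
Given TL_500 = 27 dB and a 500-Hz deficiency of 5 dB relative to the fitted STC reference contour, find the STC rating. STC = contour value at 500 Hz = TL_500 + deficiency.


By ASTM E413, STC = value of the fitted reference contour at 500 Hz.
Contour value at 500 Hz = TL_500 + deficiency = 27 + 5 = 32
STC = 32


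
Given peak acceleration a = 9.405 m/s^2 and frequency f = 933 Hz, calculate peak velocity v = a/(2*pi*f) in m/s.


omega = 2*pi*f = 2*pi*933 = 5862.21 rad/s
v = a / omega = 9.405 / 5862.21 = 0.0016043 m/s


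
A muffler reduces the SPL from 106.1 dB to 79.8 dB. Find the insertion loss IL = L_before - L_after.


Insertion loss = SPL without muffler - SPL with muffler
IL = 106.1 - 79.8 = 26.3 dB


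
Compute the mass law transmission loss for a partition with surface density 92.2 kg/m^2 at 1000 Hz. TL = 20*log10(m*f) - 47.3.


m * f = 92.2 * 1000 = 92200
20*log10(92200) = 99.2946 dB
TL = 99.2946 - 47.3 = 51.995 dB


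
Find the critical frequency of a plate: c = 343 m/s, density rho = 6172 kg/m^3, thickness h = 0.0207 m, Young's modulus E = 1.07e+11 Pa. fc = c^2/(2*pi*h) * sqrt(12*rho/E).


12*rho/E = 12*6172/1.07e+11 = 6.92187e-07
sqrt(12*rho/E) = sqrt(6.92187e-07) = 0.000831978
c^2/(2*pi*h) = 343^2/(2*pi*0.0207) = 904561
fc = 904561 * 0.000831978 = 752.57 Hz


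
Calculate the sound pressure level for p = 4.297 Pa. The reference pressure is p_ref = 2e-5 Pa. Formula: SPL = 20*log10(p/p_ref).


p / p_ref = 4.297 / 2e-5 = 214850
SPL = 20 * log10(214850) = 106.64 dB


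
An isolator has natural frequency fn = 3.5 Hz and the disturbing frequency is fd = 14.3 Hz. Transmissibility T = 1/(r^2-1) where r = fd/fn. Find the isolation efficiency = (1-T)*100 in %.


r = 14.3 / 3.5 = 4.08571
r^2 - 1 = 4.08571^2 - 1 = 15.693
T = 1/15.693 = 0.0637227
Efficiency = (1 - 0.0637227)*100 = 93.628 %


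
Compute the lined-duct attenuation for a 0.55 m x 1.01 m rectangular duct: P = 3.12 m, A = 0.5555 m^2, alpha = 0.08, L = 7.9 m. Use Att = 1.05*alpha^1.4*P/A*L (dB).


alpha^1.4 = 0.08^1.4 = 0.029129
Attenuation rate = 1.05 * alpha^1.4 * P / A
= 1.05 * 0.029129 * 3.12 / 0.5555 = 0.171785 dB/m
Total Att = 0.171785 * 7.9 = 1.3571 dB


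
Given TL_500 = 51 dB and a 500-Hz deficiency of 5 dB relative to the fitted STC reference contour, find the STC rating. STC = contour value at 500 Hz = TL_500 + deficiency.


By ASTM E413, STC = value of the fitted reference contour at 500 Hz.
Contour value at 500 Hz = TL_500 + deficiency = 51 + 5 = 56
STC = 56


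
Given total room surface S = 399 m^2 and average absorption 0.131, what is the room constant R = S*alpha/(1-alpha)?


R = 399 * 0.131 / (1 - 0.131) = 60.148 m^2


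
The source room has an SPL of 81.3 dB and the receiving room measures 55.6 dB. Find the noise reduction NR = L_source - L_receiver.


NR = L_source - L_receiver (difference between source and receiving room levels)
NR = 81.3 - 55.6 = 25.7 dB


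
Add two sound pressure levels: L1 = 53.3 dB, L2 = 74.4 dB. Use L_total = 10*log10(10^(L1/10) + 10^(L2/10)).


10^(53.3/10) = 213796
10^(74.4/10) = 2.75423e+07
Sum = 213796 + 2.75423e+07 = 2.77561e+07
L_total = 10*log10(2.77561e+07) = 74.434 dB


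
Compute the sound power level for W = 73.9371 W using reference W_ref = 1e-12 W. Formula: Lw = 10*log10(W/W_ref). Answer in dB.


W / W_ref = 73.9371 / 1e-12 = 7.39371e+13
Lw = 10 * log10(7.39371e+13) = 138.69 dB


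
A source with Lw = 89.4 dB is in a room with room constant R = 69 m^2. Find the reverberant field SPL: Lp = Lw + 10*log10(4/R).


4/R = 4/69 = 0.057971
Lp = 89.4 + 10*log10(0.057971) = 77.032 dB


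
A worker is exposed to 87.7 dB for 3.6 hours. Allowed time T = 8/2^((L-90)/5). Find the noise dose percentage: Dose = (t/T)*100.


T_allowed = 8 / 2^((87.7 - 90)/5) = 11.0043 hr
Dose = 3.6 / 11.0043 * 100 = 32.714 %


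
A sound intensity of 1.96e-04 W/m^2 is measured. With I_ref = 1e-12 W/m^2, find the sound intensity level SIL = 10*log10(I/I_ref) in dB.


I / I_ref = 1.96e-04 / 1e-12 = 1.96e+08
SIL = 10 * log10(1.96e+08) = 82.923 dB


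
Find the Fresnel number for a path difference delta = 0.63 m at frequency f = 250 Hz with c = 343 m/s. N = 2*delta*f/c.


N = 2*delta*f/c = 2*delta/lambda, where lambda = c/f
lambda = 343 / 250 = 1.372 m
N = 2 * 0.63 / 1.372 = 0.91837


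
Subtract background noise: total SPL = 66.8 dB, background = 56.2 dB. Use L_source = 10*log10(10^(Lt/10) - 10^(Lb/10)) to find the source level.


10^(66.8/10) = 4.7863e+06
10^(56.2/10) = 416869
Difference = 4.7863e+06 - 416869 = 4.36943e+06
L_source = 10*log10(4.36943e+06) = 66.404 dB


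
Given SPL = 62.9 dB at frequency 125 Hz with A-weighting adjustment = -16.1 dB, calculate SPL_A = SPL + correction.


A-weighting table: 125 Hz -> -16.1 dB correction
SPL_A = SPL + correction = 62.9 + (-16.1) = 46.8 dBA


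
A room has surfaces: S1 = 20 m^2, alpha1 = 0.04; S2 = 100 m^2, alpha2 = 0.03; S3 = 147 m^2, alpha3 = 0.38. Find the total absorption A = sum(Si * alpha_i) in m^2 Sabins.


20 * 0.04 = 0.8
100 * 0.03 = 3
147 * 0.38 = 55.86
A_total = 0.8 + 3 + 55.86 = 59.66 m^2


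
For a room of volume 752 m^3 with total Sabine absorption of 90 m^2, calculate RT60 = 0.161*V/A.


RT60 = 0.161 * 752 / 90 = 1.3452 s


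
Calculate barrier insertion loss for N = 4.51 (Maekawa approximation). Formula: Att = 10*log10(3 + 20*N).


3 + 20*N = 3 + 20*4.51 = 93.2
Att = 10*log10(93.2) = 19.694 dB


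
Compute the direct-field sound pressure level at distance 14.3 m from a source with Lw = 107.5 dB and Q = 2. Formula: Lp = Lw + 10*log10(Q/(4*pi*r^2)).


4*pi*r^2 = 4*pi*14.3^2 = 2569.7 m^2
Q / (4*pi*r^2) = 2 / 2569.7 = 0.000778301
Lp = 107.5 + 10*log10(0.000778301) = 76.411 dB


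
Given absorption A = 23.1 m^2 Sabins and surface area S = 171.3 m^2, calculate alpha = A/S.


Absorption coefficient = absorbed power / incident power
alpha = A / S = 23.1 / 171.3 = 0.13485


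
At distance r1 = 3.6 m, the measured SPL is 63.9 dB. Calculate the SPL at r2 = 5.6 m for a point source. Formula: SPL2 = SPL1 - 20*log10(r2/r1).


r2/r1 = 5.6/3.6 = 1.55556
Correction = 20*log10(1.55556) = 3.83774 dB
SPL2 = 63.9 - 3.83774 = 60.062 dB


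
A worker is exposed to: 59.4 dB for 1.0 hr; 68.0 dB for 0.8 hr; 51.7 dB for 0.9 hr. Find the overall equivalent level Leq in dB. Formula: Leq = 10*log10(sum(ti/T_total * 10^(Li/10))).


T_total = 1.0 + 0.8 + 0.9 = 2.7 hr
(1.0/2.7) * 10^(59.4/10) = 322579
(0.8/2.7) * 10^(68.0/10) = 1.8695e+06
(0.9/2.7) * 10^(51.7/10) = 49303.6
Sum = 322579 + 1.8695e+06 + 49303.6 = 2.24138e+06
Leq = 10*log10(2.24138e+06) = 63.505 dB


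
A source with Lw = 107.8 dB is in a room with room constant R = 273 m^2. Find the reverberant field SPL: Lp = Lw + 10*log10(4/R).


4/R = 4/273 = 0.014652
Lp = 107.8 + 10*log10(0.014652) = 89.459 dB


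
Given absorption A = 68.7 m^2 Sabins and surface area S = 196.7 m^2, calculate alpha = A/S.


Absorption coefficient = absorbed power / incident power
alpha = A / S = 68.7 / 196.7 = 0.34926


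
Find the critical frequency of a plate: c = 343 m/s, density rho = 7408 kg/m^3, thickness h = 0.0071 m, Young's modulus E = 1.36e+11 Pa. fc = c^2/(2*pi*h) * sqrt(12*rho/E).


12*rho/E = 12*7408/1.36e+11 = 6.53647e-07
sqrt(12*rho/E) = sqrt(6.53647e-07) = 0.000808484
c^2/(2*pi*h) = 343^2/(2*pi*0.0071) = 2.63724e+06
fc = 2.63724e+06 * 0.000808484 = 2132.2 Hz


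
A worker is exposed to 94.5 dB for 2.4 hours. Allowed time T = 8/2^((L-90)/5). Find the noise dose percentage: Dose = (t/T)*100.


T_allowed = 8 / 2^((94.5 - 90)/5) = 4.28709 hr
Dose = 2.4 / 4.28709 * 100 = 55.982 %


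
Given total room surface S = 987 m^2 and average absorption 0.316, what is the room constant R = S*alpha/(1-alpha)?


R = 987 * 0.316 / (1 - 0.316) = 455.98 m^2


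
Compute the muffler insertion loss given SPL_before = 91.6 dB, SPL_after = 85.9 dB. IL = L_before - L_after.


Insertion loss = SPL without muffler - SPL with muffler
IL = 91.6 - 85.9 = 5.7 dB


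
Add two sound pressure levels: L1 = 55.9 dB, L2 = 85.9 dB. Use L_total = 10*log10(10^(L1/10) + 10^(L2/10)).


10^(55.9/10) = 389045
10^(85.9/10) = 3.89045e+08
Sum = 389045 + 3.89045e+08 = 3.89434e+08
L_total = 10*log10(3.89434e+08) = 85.904 dB


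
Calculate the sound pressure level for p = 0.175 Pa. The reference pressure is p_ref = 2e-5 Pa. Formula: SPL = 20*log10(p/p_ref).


p / p_ref = 0.175 / 2e-5 = 8750
SPL = 20 * log10(8750) = 78.84 dB


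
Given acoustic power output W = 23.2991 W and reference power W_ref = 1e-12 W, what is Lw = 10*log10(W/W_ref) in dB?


W / W_ref = 23.2991 / 1e-12 = 2.32991e+13
Lw = 10 * log10(2.32991e+13) = 133.67 dB


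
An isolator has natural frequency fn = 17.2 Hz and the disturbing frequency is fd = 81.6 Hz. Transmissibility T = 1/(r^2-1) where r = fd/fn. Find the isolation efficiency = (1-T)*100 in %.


r = 81.6 / 17.2 = 4.74419
r^2 - 1 = 4.74419^2 - 1 = 21.5073
T = 1/21.5073 = 0.0464958
Efficiency = (1 - 0.0464958)*100 = 95.35 %


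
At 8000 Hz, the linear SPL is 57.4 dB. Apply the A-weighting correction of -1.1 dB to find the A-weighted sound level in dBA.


A-weighting table: 8000 Hz -> -1.1 dB correction
SPL_A = SPL + correction = 57.4 + (-1.1) = 56.3 dBA


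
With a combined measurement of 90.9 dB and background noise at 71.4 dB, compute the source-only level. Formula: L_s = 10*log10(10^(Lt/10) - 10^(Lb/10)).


10^(90.9/10) = 1.23027e+09
10^(71.4/10) = 1.38038e+07
Difference = 1.23027e+09 - 1.38038e+07 = 1.21647e+09
L_source = 10*log10(1.21647e+09) = 90.851 dB


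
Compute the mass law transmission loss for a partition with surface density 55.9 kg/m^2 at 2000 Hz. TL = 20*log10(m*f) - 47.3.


m * f = 55.9 * 2000 = 111800
20*log10(111800) = 100.969 dB
TL = 100.969 - 47.3 = 53.669 dB


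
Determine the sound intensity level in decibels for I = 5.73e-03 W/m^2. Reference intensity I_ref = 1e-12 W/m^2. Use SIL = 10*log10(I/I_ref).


I / I_ref = 5.73e-03 / 1e-12 = 5.73e+09
SIL = 10 * log10(5.73e+09) = 97.582 dB


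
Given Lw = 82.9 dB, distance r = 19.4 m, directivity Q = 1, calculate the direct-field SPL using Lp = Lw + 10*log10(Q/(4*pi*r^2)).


4*pi*r^2 = 4*pi*19.4^2 = 4729.48 m^2
Q / (4*pi*r^2) = 1 / 4729.48 = 0.00021144
Lp = 82.9 + 10*log10(0.00021144) = 46.152 dB


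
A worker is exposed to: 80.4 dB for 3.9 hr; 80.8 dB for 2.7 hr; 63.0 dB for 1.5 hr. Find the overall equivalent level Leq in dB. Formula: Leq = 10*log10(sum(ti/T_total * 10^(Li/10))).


T_total = 3.9 + 2.7 + 1.5 = 8.1 hr
(3.9/8.1) * 10^(80.4/10) = 5.27934e+07
(2.7/8.1) * 10^(80.8/10) = 4.00755e+07
(1.5/8.1) * 10^(63.0/10) = 369493
Sum = 5.27934e+07 + 4.00755e+07 + 369493 = 9.32384e+07
Leq = 10*log10(9.32384e+07) = 79.696 dB


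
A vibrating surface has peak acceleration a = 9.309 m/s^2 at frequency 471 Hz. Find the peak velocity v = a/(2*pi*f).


omega = 2*pi*f = 2*pi*471 = 2959.38 rad/s
v = a / omega = 9.309 / 2959.38 = 0.0031456 m/s


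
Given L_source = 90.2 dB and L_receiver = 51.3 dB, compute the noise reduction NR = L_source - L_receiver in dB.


NR = L_source - L_receiver (difference between source and receiving room levels)
NR = 90.2 - 51.3 = 38.9 dB


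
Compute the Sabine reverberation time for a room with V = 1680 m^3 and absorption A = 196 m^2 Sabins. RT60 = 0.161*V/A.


RT60 = 0.161 * 1680 / 196 = 1.38 s


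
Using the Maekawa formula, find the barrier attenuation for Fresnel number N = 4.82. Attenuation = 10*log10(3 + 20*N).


3 + 20*N = 3 + 20*4.82 = 99.4
Att = 10*log10(99.4) = 19.974 dB


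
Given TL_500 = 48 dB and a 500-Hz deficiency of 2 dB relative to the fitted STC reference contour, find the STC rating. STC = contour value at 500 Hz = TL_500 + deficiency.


By ASTM E413, STC = value of the fitted reference contour at 500 Hz.
Contour value at 500 Hz = TL_500 + deficiency = 48 + 2 = 50
STC = 50


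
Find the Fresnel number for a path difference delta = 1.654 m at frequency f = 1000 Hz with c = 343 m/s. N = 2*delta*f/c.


N = 2*delta*f/c = 2*delta/lambda, where lambda = c/f
lambda = 343 / 1000 = 0.343 m
N = 2 * 1.654 / 0.343 = 9.6443


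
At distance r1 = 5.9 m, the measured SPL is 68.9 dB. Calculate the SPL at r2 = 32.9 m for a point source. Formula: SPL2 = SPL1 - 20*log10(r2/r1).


r2/r1 = 32.9/5.9 = 5.57627
Correction = 20*log10(5.57627) = 14.9269 dB
SPL2 = 68.9 - 14.9269 = 53.973 dB


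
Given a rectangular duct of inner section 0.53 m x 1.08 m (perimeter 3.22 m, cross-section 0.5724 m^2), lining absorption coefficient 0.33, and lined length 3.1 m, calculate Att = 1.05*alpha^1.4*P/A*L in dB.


alpha^1.4 = 0.33^1.4 = 0.211797
Attenuation rate = 1.05 * alpha^1.4 * P / A
= 1.05 * 0.211797 * 3.22 / 0.5724 = 1.25102 dB/m
Total Att = 1.25102 * 3.1 = 3.8782 dB


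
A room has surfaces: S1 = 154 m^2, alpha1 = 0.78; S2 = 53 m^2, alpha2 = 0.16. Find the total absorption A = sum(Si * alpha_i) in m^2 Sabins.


154 * 0.78 = 120.12
53 * 0.16 = 8.48
A_total = 120.12 + 8.48 = 128.6 m^2


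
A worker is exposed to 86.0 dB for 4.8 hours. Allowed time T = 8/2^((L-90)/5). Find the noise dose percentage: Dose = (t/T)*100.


T_allowed = 8 / 2^((86.0 - 90)/5) = 13.9288 hr
Dose = 4.8 / 13.9288 * 100 = 34.461 %


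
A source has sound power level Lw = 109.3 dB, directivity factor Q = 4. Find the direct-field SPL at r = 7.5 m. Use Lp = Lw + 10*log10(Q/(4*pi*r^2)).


4*pi*r^2 = 4*pi*7.5^2 = 706.858 m^2
Q / (4*pi*r^2) = 4 / 706.858 = 0.00565885
Lp = 109.3 + 10*log10(0.00565885) = 86.827 dB


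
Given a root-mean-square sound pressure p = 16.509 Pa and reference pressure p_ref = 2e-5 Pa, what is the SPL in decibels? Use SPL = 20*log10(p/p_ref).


p / p_ref = 16.509 / 2e-5 = 825450
SPL = 20 * log10(825450) = 118.33 dB


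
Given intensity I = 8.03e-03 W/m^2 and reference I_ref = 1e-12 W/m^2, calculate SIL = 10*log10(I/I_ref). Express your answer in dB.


I / I_ref = 8.03e-03 / 1e-12 = 8.03e+09
SIL = 10 * log10(8.03e+09) = 99.047 dB


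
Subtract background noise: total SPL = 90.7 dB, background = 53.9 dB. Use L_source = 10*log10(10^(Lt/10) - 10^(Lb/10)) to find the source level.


10^(90.7/10) = 1.1749e+09
10^(53.9/10) = 245471
Difference = 1.1749e+09 - 245471 = 1.17465e+09
L_source = 10*log10(1.17465e+09) = 90.699 dB


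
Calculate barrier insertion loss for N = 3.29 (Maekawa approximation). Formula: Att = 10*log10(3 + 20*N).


3 + 20*N = 3 + 20*3.29 = 68.8
Att = 10*log10(68.8) = 18.376 dB


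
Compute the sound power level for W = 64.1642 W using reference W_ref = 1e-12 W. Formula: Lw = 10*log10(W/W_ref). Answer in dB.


W / W_ref = 64.1642 / 1e-12 = 6.41642e+13
Lw = 10 * log10(6.41642e+13) = 138.07 dB


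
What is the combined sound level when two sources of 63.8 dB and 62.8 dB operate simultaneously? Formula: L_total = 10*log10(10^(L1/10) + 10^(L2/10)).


10^(63.8/10) = 2.39883e+06
10^(62.8/10) = 1.90546e+06
Sum = 2.39883e+06 + 1.90546e+06 = 4.30429e+06
L_total = 10*log10(4.30429e+06) = 66.339 dB


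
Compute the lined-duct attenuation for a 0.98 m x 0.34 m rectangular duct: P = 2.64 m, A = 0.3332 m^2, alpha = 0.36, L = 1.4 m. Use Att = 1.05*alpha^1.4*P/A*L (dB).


alpha^1.4 = 0.36^1.4 = 0.239234
Attenuation rate = 1.05 * alpha^1.4 * P / A
= 1.05 * 0.239234 * 2.64 / 0.3332 = 1.99027 dB/m
Total Att = 1.99027 * 1.4 = 2.7864 dB


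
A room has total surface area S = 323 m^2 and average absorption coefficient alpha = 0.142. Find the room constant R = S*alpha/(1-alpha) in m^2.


R = 323 * 0.142 / (1 - 0.142) = 53.457 m^2


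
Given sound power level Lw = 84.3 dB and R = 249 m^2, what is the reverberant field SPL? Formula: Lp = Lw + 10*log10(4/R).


4/R = 4/249 = 0.0160643
Lp = 84.3 + 10*log10(0.0160643) = 66.359 dB


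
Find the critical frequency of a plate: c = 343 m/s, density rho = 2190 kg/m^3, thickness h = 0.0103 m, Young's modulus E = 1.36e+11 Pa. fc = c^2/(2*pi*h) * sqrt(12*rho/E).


12*rho/E = 12*2190/1.36e+11 = 1.93235e-07
sqrt(12*rho/E) = sqrt(1.93235e-07) = 0.000439585
c^2/(2*pi*h) = 343^2/(2*pi*0.0103) = 1.8179e+06
fc = 1.8179e+06 * 0.000439585 = 799.12 Hz


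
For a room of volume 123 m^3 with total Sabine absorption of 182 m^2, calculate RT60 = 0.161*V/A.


RT60 = 0.161 * 123 / 182 = 0.10881 s


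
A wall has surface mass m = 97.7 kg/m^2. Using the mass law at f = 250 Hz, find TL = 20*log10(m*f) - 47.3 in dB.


m * f = 97.7 * 250 = 24425
20*log10(24425) = 87.7567 dB
TL = 87.7567 - 47.3 = 40.457 dB


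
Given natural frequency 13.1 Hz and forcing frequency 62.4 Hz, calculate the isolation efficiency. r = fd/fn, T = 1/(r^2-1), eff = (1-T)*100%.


r = 62.4 / 13.1 = 4.76336
r^2 - 1 = 4.76336^2 - 1 = 21.6896
T = 1/21.6896 = 0.046105
Efficiency = (1 - 0.046105)*100 = 95.389 %


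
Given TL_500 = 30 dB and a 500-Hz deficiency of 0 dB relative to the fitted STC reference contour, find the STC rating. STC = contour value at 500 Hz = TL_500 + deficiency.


By ASTM E413, STC = value of the fitted reference contour at 500 Hz.
Contour value at 500 Hz = TL_500 + deficiency = 30 + 0 = 30
STC = 30


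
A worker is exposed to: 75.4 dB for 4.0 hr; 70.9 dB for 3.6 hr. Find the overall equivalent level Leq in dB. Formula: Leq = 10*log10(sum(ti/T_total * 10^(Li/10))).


T_total = 4.0 + 3.6 = 7.6 hr
(4.0/7.6) * 10^(75.4/10) = 1.82493e+07
(3.6/7.6) * 10^(70.9/10) = 5.82759e+06
Sum = 1.82493e+07 + 5.82759e+06 = 2.40769e+07
Leq = 10*log10(2.40769e+07) = 73.816 dB


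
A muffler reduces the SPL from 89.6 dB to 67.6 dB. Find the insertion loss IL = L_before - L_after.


Insertion loss = SPL without muffler - SPL with muffler
IL = 89.6 - 67.6 = 22 dB


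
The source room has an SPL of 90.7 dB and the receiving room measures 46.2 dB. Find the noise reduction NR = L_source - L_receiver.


NR = L_source - L_receiver (difference between source and receiving room levels)
NR = 90.7 - 46.2 = 44.5 dB


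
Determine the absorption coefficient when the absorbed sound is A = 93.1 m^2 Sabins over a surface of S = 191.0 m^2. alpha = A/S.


Absorption coefficient = absorbed power / incident power
alpha = A / S = 93.1 / 191.0 = 0.48743


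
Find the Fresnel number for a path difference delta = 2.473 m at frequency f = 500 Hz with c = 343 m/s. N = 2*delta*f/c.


N = 2*delta*f/c = 2*delta/lambda, where lambda = c/f
lambda = 343 / 500 = 0.686 m
N = 2 * 2.473 / 0.686 = 7.2099


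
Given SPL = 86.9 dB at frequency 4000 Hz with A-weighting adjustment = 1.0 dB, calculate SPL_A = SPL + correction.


A-weighting table: 4000 Hz -> 1.0 dB correction
SPL_A = SPL + correction = 86.9 + (1.0) = 87.9 dBA


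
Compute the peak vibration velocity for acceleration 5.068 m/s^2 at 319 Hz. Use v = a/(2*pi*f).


omega = 2*pi*f = 2*pi*319 = 2004.34 rad/s
v = a / omega = 5.068 / 2004.34 = 0.0025285 m/s


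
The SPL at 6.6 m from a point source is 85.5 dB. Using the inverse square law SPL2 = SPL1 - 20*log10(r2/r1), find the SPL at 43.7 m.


r2/r1 = 43.7/6.6 = 6.62121
Correction = 20*log10(6.62121) = 16.4187 dB
SPL2 = 85.5 - 16.4187 = 69.081 dB


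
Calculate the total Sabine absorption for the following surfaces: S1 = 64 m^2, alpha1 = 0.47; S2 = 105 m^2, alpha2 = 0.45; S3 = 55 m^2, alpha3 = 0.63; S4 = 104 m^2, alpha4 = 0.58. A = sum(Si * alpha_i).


64 * 0.47 = 30.08
105 * 0.45 = 47.25
55 * 0.63 = 34.65
104 * 0.58 = 60.32
A_total = 30.08 + 47.25 + 34.65 + 60.32 = 172.3 m^2
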